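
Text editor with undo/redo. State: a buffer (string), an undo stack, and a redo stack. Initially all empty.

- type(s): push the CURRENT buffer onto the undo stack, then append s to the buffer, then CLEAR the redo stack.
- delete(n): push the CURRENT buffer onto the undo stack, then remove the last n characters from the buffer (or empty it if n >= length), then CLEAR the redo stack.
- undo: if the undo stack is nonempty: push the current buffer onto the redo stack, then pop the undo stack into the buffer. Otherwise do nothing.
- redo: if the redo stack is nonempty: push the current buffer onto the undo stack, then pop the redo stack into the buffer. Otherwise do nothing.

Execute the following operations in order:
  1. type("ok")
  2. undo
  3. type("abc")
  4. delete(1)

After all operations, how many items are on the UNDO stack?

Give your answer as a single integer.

Answer: 2

Derivation:
After op 1 (type): buf='ok' undo_depth=1 redo_depth=0
After op 2 (undo): buf='(empty)' undo_depth=0 redo_depth=1
After op 3 (type): buf='abc' undo_depth=1 redo_depth=0
After op 4 (delete): buf='ab' undo_depth=2 redo_depth=0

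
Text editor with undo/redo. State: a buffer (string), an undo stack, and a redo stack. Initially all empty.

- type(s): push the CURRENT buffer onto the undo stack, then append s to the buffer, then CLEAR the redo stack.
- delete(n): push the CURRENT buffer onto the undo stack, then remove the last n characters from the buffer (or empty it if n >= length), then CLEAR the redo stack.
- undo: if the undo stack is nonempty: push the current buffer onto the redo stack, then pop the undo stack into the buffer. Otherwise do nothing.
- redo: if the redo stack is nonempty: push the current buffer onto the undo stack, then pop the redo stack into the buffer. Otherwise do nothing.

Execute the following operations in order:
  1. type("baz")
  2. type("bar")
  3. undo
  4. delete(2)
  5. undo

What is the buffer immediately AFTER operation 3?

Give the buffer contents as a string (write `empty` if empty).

After op 1 (type): buf='baz' undo_depth=1 redo_depth=0
After op 2 (type): buf='bazbar' undo_depth=2 redo_depth=0
After op 3 (undo): buf='baz' undo_depth=1 redo_depth=1

Answer: baz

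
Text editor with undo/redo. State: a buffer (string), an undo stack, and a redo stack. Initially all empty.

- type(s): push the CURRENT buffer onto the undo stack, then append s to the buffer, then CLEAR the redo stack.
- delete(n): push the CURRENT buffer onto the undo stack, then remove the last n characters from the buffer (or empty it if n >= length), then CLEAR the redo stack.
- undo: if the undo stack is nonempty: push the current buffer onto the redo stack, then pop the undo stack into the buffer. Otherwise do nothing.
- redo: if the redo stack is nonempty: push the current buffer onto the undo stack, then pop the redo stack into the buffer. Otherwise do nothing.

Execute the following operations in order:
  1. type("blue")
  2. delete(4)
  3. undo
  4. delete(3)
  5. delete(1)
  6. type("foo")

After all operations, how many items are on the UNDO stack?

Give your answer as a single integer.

Answer: 4

Derivation:
After op 1 (type): buf='blue' undo_depth=1 redo_depth=0
After op 2 (delete): buf='(empty)' undo_depth=2 redo_depth=0
After op 3 (undo): buf='blue' undo_depth=1 redo_depth=1
After op 4 (delete): buf='b' undo_depth=2 redo_depth=0
After op 5 (delete): buf='(empty)' undo_depth=3 redo_depth=0
After op 6 (type): buf='foo' undo_depth=4 redo_depth=0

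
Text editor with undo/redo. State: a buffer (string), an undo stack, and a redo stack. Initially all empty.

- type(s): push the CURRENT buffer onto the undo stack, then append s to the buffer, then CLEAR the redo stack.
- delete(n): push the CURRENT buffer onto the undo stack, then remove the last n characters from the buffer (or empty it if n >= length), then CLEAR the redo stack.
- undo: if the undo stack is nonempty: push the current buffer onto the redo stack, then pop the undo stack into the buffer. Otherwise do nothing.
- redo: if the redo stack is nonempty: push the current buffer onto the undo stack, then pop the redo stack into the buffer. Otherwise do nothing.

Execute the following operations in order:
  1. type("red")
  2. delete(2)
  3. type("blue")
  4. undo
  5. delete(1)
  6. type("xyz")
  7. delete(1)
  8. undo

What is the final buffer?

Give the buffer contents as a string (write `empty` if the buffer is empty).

After op 1 (type): buf='red' undo_depth=1 redo_depth=0
After op 2 (delete): buf='r' undo_depth=2 redo_depth=0
After op 3 (type): buf='rblue' undo_depth=3 redo_depth=0
After op 4 (undo): buf='r' undo_depth=2 redo_depth=1
After op 5 (delete): buf='(empty)' undo_depth=3 redo_depth=0
After op 6 (type): buf='xyz' undo_depth=4 redo_depth=0
After op 7 (delete): buf='xy' undo_depth=5 redo_depth=0
After op 8 (undo): buf='xyz' undo_depth=4 redo_depth=1

Answer: xyz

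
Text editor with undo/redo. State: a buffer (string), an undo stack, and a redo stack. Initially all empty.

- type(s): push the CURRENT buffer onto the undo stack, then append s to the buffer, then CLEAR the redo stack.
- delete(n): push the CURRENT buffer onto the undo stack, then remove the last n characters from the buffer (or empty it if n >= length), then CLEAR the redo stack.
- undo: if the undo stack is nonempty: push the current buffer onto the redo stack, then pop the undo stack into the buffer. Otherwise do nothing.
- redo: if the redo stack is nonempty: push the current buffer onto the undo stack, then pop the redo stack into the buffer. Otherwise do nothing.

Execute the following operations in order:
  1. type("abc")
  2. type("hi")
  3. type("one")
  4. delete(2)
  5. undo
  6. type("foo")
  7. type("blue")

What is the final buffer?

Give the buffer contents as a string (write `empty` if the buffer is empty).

After op 1 (type): buf='abc' undo_depth=1 redo_depth=0
After op 2 (type): buf='abchi' undo_depth=2 redo_depth=0
After op 3 (type): buf='abchione' undo_depth=3 redo_depth=0
After op 4 (delete): buf='abchio' undo_depth=4 redo_depth=0
After op 5 (undo): buf='abchione' undo_depth=3 redo_depth=1
After op 6 (type): buf='abchionefoo' undo_depth=4 redo_depth=0
After op 7 (type): buf='abchionefooblue' undo_depth=5 redo_depth=0

Answer: abchionefooblue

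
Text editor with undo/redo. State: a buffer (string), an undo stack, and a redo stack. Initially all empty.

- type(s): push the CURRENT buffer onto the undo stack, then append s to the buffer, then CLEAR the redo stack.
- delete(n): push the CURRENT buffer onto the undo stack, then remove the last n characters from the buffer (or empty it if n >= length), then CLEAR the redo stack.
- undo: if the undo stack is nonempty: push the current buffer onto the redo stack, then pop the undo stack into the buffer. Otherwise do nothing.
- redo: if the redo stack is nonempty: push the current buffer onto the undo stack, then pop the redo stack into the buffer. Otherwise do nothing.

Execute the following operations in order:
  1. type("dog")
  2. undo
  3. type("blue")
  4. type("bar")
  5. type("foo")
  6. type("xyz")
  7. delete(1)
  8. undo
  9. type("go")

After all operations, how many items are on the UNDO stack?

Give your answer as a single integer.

Answer: 5

Derivation:
After op 1 (type): buf='dog' undo_depth=1 redo_depth=0
After op 2 (undo): buf='(empty)' undo_depth=0 redo_depth=1
After op 3 (type): buf='blue' undo_depth=1 redo_depth=0
After op 4 (type): buf='bluebar' undo_depth=2 redo_depth=0
After op 5 (type): buf='bluebarfoo' undo_depth=3 redo_depth=0
After op 6 (type): buf='bluebarfooxyz' undo_depth=4 redo_depth=0
After op 7 (delete): buf='bluebarfooxy' undo_depth=5 redo_depth=0
After op 8 (undo): buf='bluebarfooxyz' undo_depth=4 redo_depth=1
After op 9 (type): buf='bluebarfooxyzgo' undo_depth=5 redo_depth=0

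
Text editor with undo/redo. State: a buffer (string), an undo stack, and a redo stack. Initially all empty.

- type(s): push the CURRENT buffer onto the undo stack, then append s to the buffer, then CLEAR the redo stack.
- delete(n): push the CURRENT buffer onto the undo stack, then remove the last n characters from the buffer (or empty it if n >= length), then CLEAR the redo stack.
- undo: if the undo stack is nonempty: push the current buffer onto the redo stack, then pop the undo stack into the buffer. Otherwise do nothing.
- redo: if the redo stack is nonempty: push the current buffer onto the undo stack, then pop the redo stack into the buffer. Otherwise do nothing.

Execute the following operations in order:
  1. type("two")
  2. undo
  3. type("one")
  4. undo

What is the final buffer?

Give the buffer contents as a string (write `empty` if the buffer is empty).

After op 1 (type): buf='two' undo_depth=1 redo_depth=0
After op 2 (undo): buf='(empty)' undo_depth=0 redo_depth=1
After op 3 (type): buf='one' undo_depth=1 redo_depth=0
After op 4 (undo): buf='(empty)' undo_depth=0 redo_depth=1

Answer: empty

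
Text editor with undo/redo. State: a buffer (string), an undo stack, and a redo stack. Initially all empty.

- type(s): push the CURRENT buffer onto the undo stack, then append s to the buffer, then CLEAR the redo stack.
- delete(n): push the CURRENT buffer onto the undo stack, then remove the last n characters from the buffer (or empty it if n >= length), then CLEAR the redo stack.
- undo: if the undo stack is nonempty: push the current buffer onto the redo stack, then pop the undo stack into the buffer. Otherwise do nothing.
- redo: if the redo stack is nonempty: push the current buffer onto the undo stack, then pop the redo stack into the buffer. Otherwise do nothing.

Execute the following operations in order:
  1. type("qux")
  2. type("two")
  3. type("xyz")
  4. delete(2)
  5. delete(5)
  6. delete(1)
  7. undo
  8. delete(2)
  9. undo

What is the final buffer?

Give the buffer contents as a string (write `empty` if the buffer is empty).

After op 1 (type): buf='qux' undo_depth=1 redo_depth=0
After op 2 (type): buf='quxtwo' undo_depth=2 redo_depth=0
After op 3 (type): buf='quxtwoxyz' undo_depth=3 redo_depth=0
After op 4 (delete): buf='quxtwox' undo_depth=4 redo_depth=0
After op 5 (delete): buf='qu' undo_depth=5 redo_depth=0
After op 6 (delete): buf='q' undo_depth=6 redo_depth=0
After op 7 (undo): buf='qu' undo_depth=5 redo_depth=1
After op 8 (delete): buf='(empty)' undo_depth=6 redo_depth=0
After op 9 (undo): buf='qu' undo_depth=5 redo_depth=1

Answer: qu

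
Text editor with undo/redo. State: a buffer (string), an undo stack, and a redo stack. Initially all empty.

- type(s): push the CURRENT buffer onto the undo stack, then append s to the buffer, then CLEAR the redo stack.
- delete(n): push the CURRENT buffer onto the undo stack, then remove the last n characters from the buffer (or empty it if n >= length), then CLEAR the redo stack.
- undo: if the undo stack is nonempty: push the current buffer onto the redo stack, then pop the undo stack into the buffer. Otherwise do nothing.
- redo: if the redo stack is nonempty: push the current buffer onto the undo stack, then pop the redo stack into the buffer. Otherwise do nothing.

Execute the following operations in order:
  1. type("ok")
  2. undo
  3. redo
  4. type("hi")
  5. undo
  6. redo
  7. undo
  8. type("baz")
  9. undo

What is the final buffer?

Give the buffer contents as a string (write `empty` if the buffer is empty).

Answer: ok

Derivation:
After op 1 (type): buf='ok' undo_depth=1 redo_depth=0
After op 2 (undo): buf='(empty)' undo_depth=0 redo_depth=1
After op 3 (redo): buf='ok' undo_depth=1 redo_depth=0
After op 4 (type): buf='okhi' undo_depth=2 redo_depth=0
After op 5 (undo): buf='ok' undo_depth=1 redo_depth=1
After op 6 (redo): buf='okhi' undo_depth=2 redo_depth=0
After op 7 (undo): buf='ok' undo_depth=1 redo_depth=1
After op 8 (type): buf='okbaz' undo_depth=2 redo_depth=0
After op 9 (undo): buf='ok' undo_depth=1 redo_depth=1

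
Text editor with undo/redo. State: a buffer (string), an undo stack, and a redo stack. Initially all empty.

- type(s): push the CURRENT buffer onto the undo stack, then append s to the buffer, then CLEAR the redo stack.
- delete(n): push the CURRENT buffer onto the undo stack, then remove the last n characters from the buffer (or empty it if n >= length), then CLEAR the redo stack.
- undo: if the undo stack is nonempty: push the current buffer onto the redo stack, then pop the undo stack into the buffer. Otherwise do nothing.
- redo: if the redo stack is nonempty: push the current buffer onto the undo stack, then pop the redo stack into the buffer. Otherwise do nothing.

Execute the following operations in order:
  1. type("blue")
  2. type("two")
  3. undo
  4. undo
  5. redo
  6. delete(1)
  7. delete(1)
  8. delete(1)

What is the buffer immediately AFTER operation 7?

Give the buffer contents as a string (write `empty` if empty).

Answer: bl

Derivation:
After op 1 (type): buf='blue' undo_depth=1 redo_depth=0
After op 2 (type): buf='bluetwo' undo_depth=2 redo_depth=0
After op 3 (undo): buf='blue' undo_depth=1 redo_depth=1
After op 4 (undo): buf='(empty)' undo_depth=0 redo_depth=2
After op 5 (redo): buf='blue' undo_depth=1 redo_depth=1
After op 6 (delete): buf='blu' undo_depth=2 redo_depth=0
After op 7 (delete): buf='bl' undo_depth=3 redo_depth=0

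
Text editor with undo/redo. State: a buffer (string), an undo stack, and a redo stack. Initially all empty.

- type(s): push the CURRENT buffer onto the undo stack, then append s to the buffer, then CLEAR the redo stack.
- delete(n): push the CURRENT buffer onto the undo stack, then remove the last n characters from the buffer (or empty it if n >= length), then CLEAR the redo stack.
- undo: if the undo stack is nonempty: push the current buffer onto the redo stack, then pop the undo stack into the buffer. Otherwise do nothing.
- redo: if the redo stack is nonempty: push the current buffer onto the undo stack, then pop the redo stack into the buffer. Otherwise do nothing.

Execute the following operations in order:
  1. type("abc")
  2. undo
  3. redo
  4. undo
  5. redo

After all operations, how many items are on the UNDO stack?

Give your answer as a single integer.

Answer: 1

Derivation:
After op 1 (type): buf='abc' undo_depth=1 redo_depth=0
After op 2 (undo): buf='(empty)' undo_depth=0 redo_depth=1
After op 3 (redo): buf='abc' undo_depth=1 redo_depth=0
After op 4 (undo): buf='(empty)' undo_depth=0 redo_depth=1
After op 5 (redo): buf='abc' undo_depth=1 redo_depth=0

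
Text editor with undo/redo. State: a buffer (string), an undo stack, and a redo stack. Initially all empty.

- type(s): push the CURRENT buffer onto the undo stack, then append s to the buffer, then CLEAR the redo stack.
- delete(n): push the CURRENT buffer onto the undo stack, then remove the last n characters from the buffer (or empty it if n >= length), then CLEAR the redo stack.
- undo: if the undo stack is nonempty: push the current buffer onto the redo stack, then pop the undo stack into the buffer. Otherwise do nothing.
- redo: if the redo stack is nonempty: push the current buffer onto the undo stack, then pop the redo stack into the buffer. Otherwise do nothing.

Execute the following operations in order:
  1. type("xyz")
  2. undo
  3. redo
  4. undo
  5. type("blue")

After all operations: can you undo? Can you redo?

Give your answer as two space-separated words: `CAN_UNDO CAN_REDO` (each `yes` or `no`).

Answer: yes no

Derivation:
After op 1 (type): buf='xyz' undo_depth=1 redo_depth=0
After op 2 (undo): buf='(empty)' undo_depth=0 redo_depth=1
After op 3 (redo): buf='xyz' undo_depth=1 redo_depth=0
After op 4 (undo): buf='(empty)' undo_depth=0 redo_depth=1
After op 5 (type): buf='blue' undo_depth=1 redo_depth=0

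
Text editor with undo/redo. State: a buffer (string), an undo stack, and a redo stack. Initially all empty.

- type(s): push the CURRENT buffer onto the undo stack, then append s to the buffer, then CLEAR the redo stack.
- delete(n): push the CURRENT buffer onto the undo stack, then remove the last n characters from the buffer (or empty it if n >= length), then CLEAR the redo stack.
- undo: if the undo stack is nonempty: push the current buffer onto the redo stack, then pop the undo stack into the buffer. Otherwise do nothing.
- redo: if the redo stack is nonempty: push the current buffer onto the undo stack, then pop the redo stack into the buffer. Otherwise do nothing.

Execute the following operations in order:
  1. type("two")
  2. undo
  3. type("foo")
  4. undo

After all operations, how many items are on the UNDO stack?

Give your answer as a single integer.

After op 1 (type): buf='two' undo_depth=1 redo_depth=0
After op 2 (undo): buf='(empty)' undo_depth=0 redo_depth=1
After op 3 (type): buf='foo' undo_depth=1 redo_depth=0
After op 4 (undo): buf='(empty)' undo_depth=0 redo_depth=1

Answer: 0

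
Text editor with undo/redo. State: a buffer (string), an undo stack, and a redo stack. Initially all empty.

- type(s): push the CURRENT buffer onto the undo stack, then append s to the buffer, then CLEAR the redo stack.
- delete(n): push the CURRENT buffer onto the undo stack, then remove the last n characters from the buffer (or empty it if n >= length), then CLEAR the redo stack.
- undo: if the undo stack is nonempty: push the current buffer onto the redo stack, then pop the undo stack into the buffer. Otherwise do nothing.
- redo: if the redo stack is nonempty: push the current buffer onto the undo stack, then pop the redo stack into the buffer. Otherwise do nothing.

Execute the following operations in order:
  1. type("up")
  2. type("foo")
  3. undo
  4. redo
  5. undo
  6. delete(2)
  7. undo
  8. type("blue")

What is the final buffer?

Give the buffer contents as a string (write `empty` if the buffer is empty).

After op 1 (type): buf='up' undo_depth=1 redo_depth=0
After op 2 (type): buf='upfoo' undo_depth=2 redo_depth=0
After op 3 (undo): buf='up' undo_depth=1 redo_depth=1
After op 4 (redo): buf='upfoo' undo_depth=2 redo_depth=0
After op 5 (undo): buf='up' undo_depth=1 redo_depth=1
After op 6 (delete): buf='(empty)' undo_depth=2 redo_depth=0
After op 7 (undo): buf='up' undo_depth=1 redo_depth=1
After op 8 (type): buf='upblue' undo_depth=2 redo_depth=0

Answer: upblue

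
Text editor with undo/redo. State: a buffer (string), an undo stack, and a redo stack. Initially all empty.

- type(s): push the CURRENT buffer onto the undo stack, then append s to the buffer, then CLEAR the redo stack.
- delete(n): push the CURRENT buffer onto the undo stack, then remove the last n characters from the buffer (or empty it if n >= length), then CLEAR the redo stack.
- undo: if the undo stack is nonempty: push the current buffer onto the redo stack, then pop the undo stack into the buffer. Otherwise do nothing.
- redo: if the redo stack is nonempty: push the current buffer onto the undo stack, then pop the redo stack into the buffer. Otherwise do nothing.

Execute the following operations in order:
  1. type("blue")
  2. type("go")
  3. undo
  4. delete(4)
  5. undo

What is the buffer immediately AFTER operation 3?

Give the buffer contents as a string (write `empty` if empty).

Answer: blue

Derivation:
After op 1 (type): buf='blue' undo_depth=1 redo_depth=0
After op 2 (type): buf='bluego' undo_depth=2 redo_depth=0
After op 3 (undo): buf='blue' undo_depth=1 redo_depth=1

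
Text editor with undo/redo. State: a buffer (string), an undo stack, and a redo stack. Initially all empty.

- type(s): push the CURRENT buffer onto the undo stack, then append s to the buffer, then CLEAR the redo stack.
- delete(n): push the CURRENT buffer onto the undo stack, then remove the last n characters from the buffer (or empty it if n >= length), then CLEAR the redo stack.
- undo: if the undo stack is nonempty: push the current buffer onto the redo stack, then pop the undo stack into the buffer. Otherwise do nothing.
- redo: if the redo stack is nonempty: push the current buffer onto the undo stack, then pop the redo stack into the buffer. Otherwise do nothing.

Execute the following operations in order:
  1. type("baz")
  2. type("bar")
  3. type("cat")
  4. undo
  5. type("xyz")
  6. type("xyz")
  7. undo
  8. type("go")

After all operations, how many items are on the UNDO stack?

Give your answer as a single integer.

After op 1 (type): buf='baz' undo_depth=1 redo_depth=0
After op 2 (type): buf='bazbar' undo_depth=2 redo_depth=0
After op 3 (type): buf='bazbarcat' undo_depth=3 redo_depth=0
After op 4 (undo): buf='bazbar' undo_depth=2 redo_depth=1
After op 5 (type): buf='bazbarxyz' undo_depth=3 redo_depth=0
After op 6 (type): buf='bazbarxyzxyz' undo_depth=4 redo_depth=0
After op 7 (undo): buf='bazbarxyz' undo_depth=3 redo_depth=1
After op 8 (type): buf='bazbarxyzgo' undo_depth=4 redo_depth=0

Answer: 4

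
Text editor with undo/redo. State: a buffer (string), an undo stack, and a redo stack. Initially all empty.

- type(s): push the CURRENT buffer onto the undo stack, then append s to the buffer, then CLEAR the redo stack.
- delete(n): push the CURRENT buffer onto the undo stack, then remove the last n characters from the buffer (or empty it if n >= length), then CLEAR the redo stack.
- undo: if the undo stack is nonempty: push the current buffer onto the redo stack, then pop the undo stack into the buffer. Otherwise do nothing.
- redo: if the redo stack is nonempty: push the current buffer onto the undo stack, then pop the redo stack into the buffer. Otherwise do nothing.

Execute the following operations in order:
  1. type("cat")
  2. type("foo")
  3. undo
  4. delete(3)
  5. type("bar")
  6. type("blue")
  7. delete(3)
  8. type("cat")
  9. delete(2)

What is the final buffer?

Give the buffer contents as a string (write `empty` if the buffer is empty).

After op 1 (type): buf='cat' undo_depth=1 redo_depth=0
After op 2 (type): buf='catfoo' undo_depth=2 redo_depth=0
After op 3 (undo): buf='cat' undo_depth=1 redo_depth=1
After op 4 (delete): buf='(empty)' undo_depth=2 redo_depth=0
After op 5 (type): buf='bar' undo_depth=3 redo_depth=0
After op 6 (type): buf='barblue' undo_depth=4 redo_depth=0
After op 7 (delete): buf='barb' undo_depth=5 redo_depth=0
After op 8 (type): buf='barbcat' undo_depth=6 redo_depth=0
After op 9 (delete): buf='barbc' undo_depth=7 redo_depth=0

Answer: barbc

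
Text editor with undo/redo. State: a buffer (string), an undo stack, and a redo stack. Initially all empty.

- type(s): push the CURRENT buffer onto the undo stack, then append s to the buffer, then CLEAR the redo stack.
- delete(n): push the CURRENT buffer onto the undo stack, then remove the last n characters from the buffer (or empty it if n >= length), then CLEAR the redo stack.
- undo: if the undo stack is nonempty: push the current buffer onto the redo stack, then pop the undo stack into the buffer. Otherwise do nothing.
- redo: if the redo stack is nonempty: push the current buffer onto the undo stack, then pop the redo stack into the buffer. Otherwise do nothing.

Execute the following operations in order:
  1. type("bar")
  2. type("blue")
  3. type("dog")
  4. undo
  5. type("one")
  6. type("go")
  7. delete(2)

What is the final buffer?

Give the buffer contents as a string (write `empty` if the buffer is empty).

After op 1 (type): buf='bar' undo_depth=1 redo_depth=0
After op 2 (type): buf='barblue' undo_depth=2 redo_depth=0
After op 3 (type): buf='barbluedog' undo_depth=3 redo_depth=0
After op 4 (undo): buf='barblue' undo_depth=2 redo_depth=1
After op 5 (type): buf='barblueone' undo_depth=3 redo_depth=0
After op 6 (type): buf='barblueonego' undo_depth=4 redo_depth=0
After op 7 (delete): buf='barblueone' undo_depth=5 redo_depth=0

Answer: barblueone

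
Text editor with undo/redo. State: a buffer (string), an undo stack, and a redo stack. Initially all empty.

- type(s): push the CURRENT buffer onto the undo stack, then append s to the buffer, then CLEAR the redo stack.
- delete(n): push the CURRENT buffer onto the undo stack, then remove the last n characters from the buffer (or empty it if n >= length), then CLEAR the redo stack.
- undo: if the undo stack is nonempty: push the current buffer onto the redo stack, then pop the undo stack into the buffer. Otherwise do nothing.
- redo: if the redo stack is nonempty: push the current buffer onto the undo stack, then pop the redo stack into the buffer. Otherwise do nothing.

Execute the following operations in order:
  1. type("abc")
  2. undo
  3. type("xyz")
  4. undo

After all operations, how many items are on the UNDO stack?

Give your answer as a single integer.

Answer: 0

Derivation:
After op 1 (type): buf='abc' undo_depth=1 redo_depth=0
After op 2 (undo): buf='(empty)' undo_depth=0 redo_depth=1
After op 3 (type): buf='xyz' undo_depth=1 redo_depth=0
After op 4 (undo): buf='(empty)' undo_depth=0 redo_depth=1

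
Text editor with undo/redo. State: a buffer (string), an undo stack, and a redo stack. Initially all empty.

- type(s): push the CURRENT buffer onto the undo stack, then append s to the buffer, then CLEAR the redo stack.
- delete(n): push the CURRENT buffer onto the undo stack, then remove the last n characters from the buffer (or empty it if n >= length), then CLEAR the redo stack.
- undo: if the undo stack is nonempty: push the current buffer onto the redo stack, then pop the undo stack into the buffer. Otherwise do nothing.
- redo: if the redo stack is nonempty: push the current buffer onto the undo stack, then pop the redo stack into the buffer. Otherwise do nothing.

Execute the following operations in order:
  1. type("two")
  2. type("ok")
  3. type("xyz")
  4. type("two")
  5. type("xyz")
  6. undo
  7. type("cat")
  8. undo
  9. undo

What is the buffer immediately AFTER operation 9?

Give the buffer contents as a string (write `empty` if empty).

Answer: twookxyz

Derivation:
After op 1 (type): buf='two' undo_depth=1 redo_depth=0
After op 2 (type): buf='twook' undo_depth=2 redo_depth=0
After op 3 (type): buf='twookxyz' undo_depth=3 redo_depth=0
After op 4 (type): buf='twookxyztwo' undo_depth=4 redo_depth=0
After op 5 (type): buf='twookxyztwoxyz' undo_depth=5 redo_depth=0
After op 6 (undo): buf='twookxyztwo' undo_depth=4 redo_depth=1
After op 7 (type): buf='twookxyztwocat' undo_depth=5 redo_depth=0
After op 8 (undo): buf='twookxyztwo' undo_depth=4 redo_depth=1
After op 9 (undo): buf='twookxyz' undo_depth=3 redo_depth=2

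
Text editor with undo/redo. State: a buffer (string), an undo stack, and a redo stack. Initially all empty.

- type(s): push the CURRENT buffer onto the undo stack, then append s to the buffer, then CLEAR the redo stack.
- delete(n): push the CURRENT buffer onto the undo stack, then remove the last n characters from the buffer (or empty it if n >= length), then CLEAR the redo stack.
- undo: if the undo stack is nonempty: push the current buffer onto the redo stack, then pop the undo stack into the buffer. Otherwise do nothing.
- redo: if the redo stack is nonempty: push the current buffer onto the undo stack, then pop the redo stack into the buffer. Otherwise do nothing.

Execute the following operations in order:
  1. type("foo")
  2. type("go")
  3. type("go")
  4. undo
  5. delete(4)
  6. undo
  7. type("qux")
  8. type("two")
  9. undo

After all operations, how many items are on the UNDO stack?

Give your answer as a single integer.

After op 1 (type): buf='foo' undo_depth=1 redo_depth=0
After op 2 (type): buf='foogo' undo_depth=2 redo_depth=0
After op 3 (type): buf='foogogo' undo_depth=3 redo_depth=0
After op 4 (undo): buf='foogo' undo_depth=2 redo_depth=1
After op 5 (delete): buf='f' undo_depth=3 redo_depth=0
After op 6 (undo): buf='foogo' undo_depth=2 redo_depth=1
After op 7 (type): buf='foogoqux' undo_depth=3 redo_depth=0
After op 8 (type): buf='foogoquxtwo' undo_depth=4 redo_depth=0
After op 9 (undo): buf='foogoqux' undo_depth=3 redo_depth=1

Answer: 3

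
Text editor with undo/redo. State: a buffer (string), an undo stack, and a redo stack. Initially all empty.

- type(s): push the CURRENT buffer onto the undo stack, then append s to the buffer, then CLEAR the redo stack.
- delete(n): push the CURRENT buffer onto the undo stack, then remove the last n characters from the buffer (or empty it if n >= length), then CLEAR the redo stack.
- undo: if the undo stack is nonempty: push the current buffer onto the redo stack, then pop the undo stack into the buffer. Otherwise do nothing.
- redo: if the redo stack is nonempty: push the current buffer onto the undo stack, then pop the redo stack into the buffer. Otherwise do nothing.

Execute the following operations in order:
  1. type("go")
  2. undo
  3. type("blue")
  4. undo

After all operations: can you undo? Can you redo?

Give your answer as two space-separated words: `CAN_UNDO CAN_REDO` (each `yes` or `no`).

After op 1 (type): buf='go' undo_depth=1 redo_depth=0
After op 2 (undo): buf='(empty)' undo_depth=0 redo_depth=1
After op 3 (type): buf='blue' undo_depth=1 redo_depth=0
After op 4 (undo): buf='(empty)' undo_depth=0 redo_depth=1

Answer: no yes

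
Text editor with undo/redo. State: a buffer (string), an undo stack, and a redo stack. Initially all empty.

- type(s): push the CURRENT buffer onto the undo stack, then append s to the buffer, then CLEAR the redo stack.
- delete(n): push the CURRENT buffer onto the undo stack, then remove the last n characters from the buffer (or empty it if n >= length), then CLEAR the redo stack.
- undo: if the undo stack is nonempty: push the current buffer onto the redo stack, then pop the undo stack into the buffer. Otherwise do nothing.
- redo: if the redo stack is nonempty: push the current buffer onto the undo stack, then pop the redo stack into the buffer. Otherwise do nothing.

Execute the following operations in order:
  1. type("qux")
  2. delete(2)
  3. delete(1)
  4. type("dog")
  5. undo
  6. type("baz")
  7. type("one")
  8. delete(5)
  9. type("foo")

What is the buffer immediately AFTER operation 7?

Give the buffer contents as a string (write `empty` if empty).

Answer: bazone

Derivation:
After op 1 (type): buf='qux' undo_depth=1 redo_depth=0
After op 2 (delete): buf='q' undo_depth=2 redo_depth=0
After op 3 (delete): buf='(empty)' undo_depth=3 redo_depth=0
After op 4 (type): buf='dog' undo_depth=4 redo_depth=0
After op 5 (undo): buf='(empty)' undo_depth=3 redo_depth=1
After op 6 (type): buf='baz' undo_depth=4 redo_depth=0
After op 7 (type): buf='bazone' undo_depth=5 redo_depth=0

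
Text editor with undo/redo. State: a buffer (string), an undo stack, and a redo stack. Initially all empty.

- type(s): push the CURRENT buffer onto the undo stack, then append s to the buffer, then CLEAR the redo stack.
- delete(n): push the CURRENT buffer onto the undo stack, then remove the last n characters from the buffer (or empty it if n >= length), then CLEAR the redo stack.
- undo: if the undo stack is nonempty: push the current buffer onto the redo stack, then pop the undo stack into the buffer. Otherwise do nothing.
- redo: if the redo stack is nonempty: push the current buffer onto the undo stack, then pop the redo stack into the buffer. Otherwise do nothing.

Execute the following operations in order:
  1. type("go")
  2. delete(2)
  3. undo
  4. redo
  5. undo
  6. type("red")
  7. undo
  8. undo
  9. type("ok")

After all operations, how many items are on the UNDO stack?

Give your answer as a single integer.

Answer: 1

Derivation:
After op 1 (type): buf='go' undo_depth=1 redo_depth=0
After op 2 (delete): buf='(empty)' undo_depth=2 redo_depth=0
After op 3 (undo): buf='go' undo_depth=1 redo_depth=1
After op 4 (redo): buf='(empty)' undo_depth=2 redo_depth=0
After op 5 (undo): buf='go' undo_depth=1 redo_depth=1
After op 6 (type): buf='gored' undo_depth=2 redo_depth=0
After op 7 (undo): buf='go' undo_depth=1 redo_depth=1
After op 8 (undo): buf='(empty)' undo_depth=0 redo_depth=2
After op 9 (type): buf='ok' undo_depth=1 redo_depth=0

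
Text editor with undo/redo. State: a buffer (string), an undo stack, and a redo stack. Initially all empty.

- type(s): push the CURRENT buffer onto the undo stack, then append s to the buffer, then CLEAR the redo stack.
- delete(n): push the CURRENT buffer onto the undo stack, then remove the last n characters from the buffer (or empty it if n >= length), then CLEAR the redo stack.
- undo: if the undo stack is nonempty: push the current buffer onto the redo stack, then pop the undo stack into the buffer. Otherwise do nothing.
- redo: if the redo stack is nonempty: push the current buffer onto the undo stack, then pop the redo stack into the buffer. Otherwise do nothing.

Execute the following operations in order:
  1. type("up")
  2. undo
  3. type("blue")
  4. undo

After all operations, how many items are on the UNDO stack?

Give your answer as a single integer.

Answer: 0

Derivation:
After op 1 (type): buf='up' undo_depth=1 redo_depth=0
After op 2 (undo): buf='(empty)' undo_depth=0 redo_depth=1
After op 3 (type): buf='blue' undo_depth=1 redo_depth=0
After op 4 (undo): buf='(empty)' undo_depth=0 redo_depth=1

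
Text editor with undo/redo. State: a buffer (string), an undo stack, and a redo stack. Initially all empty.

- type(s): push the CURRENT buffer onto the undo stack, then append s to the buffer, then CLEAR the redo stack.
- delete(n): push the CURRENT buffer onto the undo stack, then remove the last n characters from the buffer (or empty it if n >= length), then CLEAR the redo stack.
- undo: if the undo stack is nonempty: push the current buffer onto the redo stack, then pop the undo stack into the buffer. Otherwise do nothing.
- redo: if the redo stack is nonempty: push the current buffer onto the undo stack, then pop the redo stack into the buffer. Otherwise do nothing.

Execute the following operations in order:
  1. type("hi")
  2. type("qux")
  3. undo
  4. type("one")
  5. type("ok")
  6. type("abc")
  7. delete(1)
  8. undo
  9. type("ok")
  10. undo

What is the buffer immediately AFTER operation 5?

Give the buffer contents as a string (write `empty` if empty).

Answer: hioneok

Derivation:
After op 1 (type): buf='hi' undo_depth=1 redo_depth=0
After op 2 (type): buf='hiqux' undo_depth=2 redo_depth=0
After op 3 (undo): buf='hi' undo_depth=1 redo_depth=1
After op 4 (type): buf='hione' undo_depth=2 redo_depth=0
After op 5 (type): buf='hioneok' undo_depth=3 redo_depth=0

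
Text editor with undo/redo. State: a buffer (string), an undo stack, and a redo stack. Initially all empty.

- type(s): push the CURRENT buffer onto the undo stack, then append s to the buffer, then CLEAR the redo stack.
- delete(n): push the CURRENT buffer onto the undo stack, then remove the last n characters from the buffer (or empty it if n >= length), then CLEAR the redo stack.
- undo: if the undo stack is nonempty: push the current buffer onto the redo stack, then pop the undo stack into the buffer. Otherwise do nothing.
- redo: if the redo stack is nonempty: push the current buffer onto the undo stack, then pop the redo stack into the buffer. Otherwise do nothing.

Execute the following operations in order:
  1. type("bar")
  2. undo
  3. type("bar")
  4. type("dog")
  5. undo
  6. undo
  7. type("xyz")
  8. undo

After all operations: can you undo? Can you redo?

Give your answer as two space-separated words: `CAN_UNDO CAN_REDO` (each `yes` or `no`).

After op 1 (type): buf='bar' undo_depth=1 redo_depth=0
After op 2 (undo): buf='(empty)' undo_depth=0 redo_depth=1
After op 3 (type): buf='bar' undo_depth=1 redo_depth=0
After op 4 (type): buf='bardog' undo_depth=2 redo_depth=0
After op 5 (undo): buf='bar' undo_depth=1 redo_depth=1
After op 6 (undo): buf='(empty)' undo_depth=0 redo_depth=2
After op 7 (type): buf='xyz' undo_depth=1 redo_depth=0
After op 8 (undo): buf='(empty)' undo_depth=0 redo_depth=1

Answer: no yes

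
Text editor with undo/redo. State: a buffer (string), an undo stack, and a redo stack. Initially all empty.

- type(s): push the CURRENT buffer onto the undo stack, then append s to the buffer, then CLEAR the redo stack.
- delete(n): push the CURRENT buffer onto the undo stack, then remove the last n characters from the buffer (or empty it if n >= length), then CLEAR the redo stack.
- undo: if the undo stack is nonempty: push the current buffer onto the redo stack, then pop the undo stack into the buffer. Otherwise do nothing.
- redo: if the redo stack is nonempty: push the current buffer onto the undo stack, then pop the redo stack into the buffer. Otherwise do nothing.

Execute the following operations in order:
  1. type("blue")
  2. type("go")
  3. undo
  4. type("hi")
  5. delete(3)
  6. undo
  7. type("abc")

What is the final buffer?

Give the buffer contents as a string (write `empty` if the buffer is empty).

After op 1 (type): buf='blue' undo_depth=1 redo_depth=0
After op 2 (type): buf='bluego' undo_depth=2 redo_depth=0
After op 3 (undo): buf='blue' undo_depth=1 redo_depth=1
After op 4 (type): buf='bluehi' undo_depth=2 redo_depth=0
After op 5 (delete): buf='blu' undo_depth=3 redo_depth=0
After op 6 (undo): buf='bluehi' undo_depth=2 redo_depth=1
After op 7 (type): buf='bluehiabc' undo_depth=3 redo_depth=0

Answer: bluehiabc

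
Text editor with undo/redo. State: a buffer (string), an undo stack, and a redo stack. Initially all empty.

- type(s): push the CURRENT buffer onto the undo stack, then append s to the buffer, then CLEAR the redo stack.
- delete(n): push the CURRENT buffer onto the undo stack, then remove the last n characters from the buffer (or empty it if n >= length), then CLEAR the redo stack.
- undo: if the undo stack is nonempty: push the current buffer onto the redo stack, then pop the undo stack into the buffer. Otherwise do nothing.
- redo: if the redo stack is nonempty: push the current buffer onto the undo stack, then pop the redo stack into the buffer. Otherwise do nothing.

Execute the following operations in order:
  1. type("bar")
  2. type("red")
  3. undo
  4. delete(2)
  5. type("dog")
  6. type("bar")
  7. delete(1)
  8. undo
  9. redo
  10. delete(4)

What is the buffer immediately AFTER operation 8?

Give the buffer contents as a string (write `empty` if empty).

Answer: bdogbar

Derivation:
After op 1 (type): buf='bar' undo_depth=1 redo_depth=0
After op 2 (type): buf='barred' undo_depth=2 redo_depth=0
After op 3 (undo): buf='bar' undo_depth=1 redo_depth=1
After op 4 (delete): buf='b' undo_depth=2 redo_depth=0
After op 5 (type): buf='bdog' undo_depth=3 redo_depth=0
After op 6 (type): buf='bdogbar' undo_depth=4 redo_depth=0
After op 7 (delete): buf='bdogba' undo_depth=5 redo_depth=0
After op 8 (undo): buf='bdogbar' undo_depth=4 redo_depth=1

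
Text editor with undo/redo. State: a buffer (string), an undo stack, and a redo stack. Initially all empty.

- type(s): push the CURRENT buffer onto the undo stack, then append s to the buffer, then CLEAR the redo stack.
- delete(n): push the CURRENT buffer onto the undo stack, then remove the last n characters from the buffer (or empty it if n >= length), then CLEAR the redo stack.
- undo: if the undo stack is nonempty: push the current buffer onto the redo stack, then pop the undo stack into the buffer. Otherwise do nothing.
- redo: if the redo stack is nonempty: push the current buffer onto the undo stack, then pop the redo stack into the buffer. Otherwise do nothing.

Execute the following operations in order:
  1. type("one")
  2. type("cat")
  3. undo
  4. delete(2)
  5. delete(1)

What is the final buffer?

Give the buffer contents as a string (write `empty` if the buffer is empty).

After op 1 (type): buf='one' undo_depth=1 redo_depth=0
After op 2 (type): buf='onecat' undo_depth=2 redo_depth=0
After op 3 (undo): buf='one' undo_depth=1 redo_depth=1
After op 4 (delete): buf='o' undo_depth=2 redo_depth=0
After op 5 (delete): buf='(empty)' undo_depth=3 redo_depth=0

Answer: empty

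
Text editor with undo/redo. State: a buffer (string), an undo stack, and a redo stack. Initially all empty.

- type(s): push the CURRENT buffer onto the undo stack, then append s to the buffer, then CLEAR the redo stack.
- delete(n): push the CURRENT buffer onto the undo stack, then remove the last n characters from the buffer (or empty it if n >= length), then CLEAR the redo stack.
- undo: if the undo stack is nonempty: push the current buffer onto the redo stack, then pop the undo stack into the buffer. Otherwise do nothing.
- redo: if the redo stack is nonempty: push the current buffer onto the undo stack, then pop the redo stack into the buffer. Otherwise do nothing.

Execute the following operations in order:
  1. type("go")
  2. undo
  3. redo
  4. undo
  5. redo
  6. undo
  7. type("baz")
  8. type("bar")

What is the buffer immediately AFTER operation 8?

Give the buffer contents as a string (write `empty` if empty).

Answer: bazbar

Derivation:
After op 1 (type): buf='go' undo_depth=1 redo_depth=0
After op 2 (undo): buf='(empty)' undo_depth=0 redo_depth=1
After op 3 (redo): buf='go' undo_depth=1 redo_depth=0
After op 4 (undo): buf='(empty)' undo_depth=0 redo_depth=1
After op 5 (redo): buf='go' undo_depth=1 redo_depth=0
After op 6 (undo): buf='(empty)' undo_depth=0 redo_depth=1
After op 7 (type): buf='baz' undo_depth=1 redo_depth=0
After op 8 (type): buf='bazbar' undo_depth=2 redo_depth=0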